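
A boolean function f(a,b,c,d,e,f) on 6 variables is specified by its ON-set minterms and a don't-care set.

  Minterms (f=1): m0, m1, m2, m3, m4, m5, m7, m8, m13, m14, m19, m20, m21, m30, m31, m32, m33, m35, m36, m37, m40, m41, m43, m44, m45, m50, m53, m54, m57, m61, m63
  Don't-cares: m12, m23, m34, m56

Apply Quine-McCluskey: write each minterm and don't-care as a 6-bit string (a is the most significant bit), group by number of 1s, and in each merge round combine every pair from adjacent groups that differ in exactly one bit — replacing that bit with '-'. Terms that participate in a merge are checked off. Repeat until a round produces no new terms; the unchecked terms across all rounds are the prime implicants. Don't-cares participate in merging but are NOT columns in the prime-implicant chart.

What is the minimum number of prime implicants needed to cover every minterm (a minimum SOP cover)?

size-2^0 implicants → 000000(✓)  000001(✓)  000010(✓)  000011(✓)  000100(✓)  000101(✓)  000111(✓)  001000(✓)  001100(✓)  001101(✓)  001110(✓)  010011(✓)  010100(✓)  010101(✓)  010111(✓)  011110(✓)  011111(✓)  100000(✓)  100001(✓)  100010(✓)  100011(✓)  100100(✓)  100101(✓)  101000(✓)  101001(✓)  101011(✓)  101100(✓)  101101(✓)  110010(✓)  110101(✓)  110110(✓)  111000(✓)  111001(✓)  111101(✓)  111111(✓)
size-2^1 implicants → -00000(✓)  -00001(✓)  -00010(✓)  -00011(✓)  -00100(✓)  -00101(✓)  -01000(✓)  -01100(✓)  -01101(✓)  -10101(✓)  -11111  0-0011(✓)  0-0100(✓)  0-0101(✓)  0-0111(✓)  0-1110  00-000(✓)  00-100(✓)  00-101(✓)  000-00(✓)  000-01(✓)  000-11(✓)  0000-0(✓)  0000-1(✓)  00000-(✓)  00001-(✓)  0001-1(✓)  00010-(✓)  001-00(✓)  0011-0  00110-(✓)  01-111  010-11(✓)  0101-1(✓)  01010-(✓)  01111-  1-0010  1-0101(✓)  1-1000(✓)  1-1001(✓)  1-1101(✓)  10-000(✓)  10-001(✓)  10-011(✓)  10-100(✓)  10-101(✓)  100-00(✓)  100-01(✓)  1000-0(✓)  1000-1(✓)  10000-(✓)  10001-(✓)  10010-(✓)  101-00(✓)  101-01(✓)  1010-1(✓)  10100-(✓)  10110-(✓)  11-101(✓)  110-10  111-01(✓)  11100-(✓)  1111-1
size-2^2 implicants → --0101  -0-000(✓)  -0-100(✓)  -0-101(✓)  -00-00(✓)  -00-01(✓)  -000-0(✓)  -000-1(✓)  -0000-(✓)  -0001-(✓)  -0010-(✓)  -01-00(✓)  -0110-(✓)  0-0-11  0-01-1  0-010-  00--00(✓)  00-10-(✓)  000--1  000-0-(✓)  0000--(✓)  1--101  1-1-01  1-100-  10--00(✓)  10--01(✓)  10-0-1  10-00-(✓)  10-10-(✓)  100-0-(✓)  1000--(✓)  101-0-(✓)
size-2^3 implicants → -0--00  -0-10-  -00-0-  -000--  10--0-
Unchecked terms (primes): --0101, -0--00, -0-10-, -00-0-, -000--, -11111, 0-0-11, 0-01-1, 0-010-, 0-1110, 000--1, 0011-0, 01-111, 01111-, 1--101, 1-0010, 1-1-01, 1-100-, 10--0-, 10-0-1, 110-10, 1111-1
Minterm coverage:
  m0 ⊆ -0--00,-00-0-,-000--
  m1 ⊆ -00-0-,-000--,000--1
  m2 ⊆ -000-- [E]
  m3 ⊆ -000--,0-0-11,000--1
  m4 ⊆ -0--00,-0-10-,-00-0-,0-010-
  m5 ⊆ --0101,-0-10-,-00-0-,0-01-1,0-010-,000--1
  m7 ⊆ 0-0-11,0-01-1,000--1
  m8 ⊆ -0--00 [E]
  m13 ⊆ -0-10- [E]
  m14 ⊆ 0-1110,0011-0
  m19 ⊆ 0-0-11 [E]
  m20 ⊆ 0-010- [E]
  m21 ⊆ --0101,0-01-1,0-010-
  m30 ⊆ 0-1110,01111-
  m31 ⊆ -11111,01-111,01111-
  m32 ⊆ -0--00,-00-0-,-000--,10--0-
  m33 ⊆ -00-0-,-000--,10--0-,10-0-1
  m35 ⊆ -000--,10-0-1
  m36 ⊆ -0--00,-0-10-,-00-0-,10--0-
  m37 ⊆ --0101,-0-10-,-00-0-,1--101,10--0-
  m40 ⊆ -0--00,1-100-,10--0-
  m41 ⊆ 1-1-01,1-100-,10--0-,10-0-1
  m43 ⊆ 10-0-1 [E]
  m44 ⊆ -0--00,-0-10-,10--0-
  m45 ⊆ -0-10-,1--101,1-1-01,10--0-
  m50 ⊆ 1-0010,110-10
  m53 ⊆ --0101,1--101
  m54 ⊆ 110-10 [E]
  m57 ⊆ 1-1-01,1-100-
  m61 ⊆ 1--101,1-1-01,1111-1
  m63 ⊆ -11111,1111-1
E = {-0--00, -0-10-, -000--, 0-0-11, 0-010-, 10-0-1, 110-10}
Petrick residual → --0101, -11111, 0-1110, 1-1-01
Cover = c'de'f + b'e'f' + b'de' + b'c'd' + bcdef + a'c'ef + a'c'de' + a'cdef' + ace'f + ab'd'f + abc'ef'  |cover|=11

11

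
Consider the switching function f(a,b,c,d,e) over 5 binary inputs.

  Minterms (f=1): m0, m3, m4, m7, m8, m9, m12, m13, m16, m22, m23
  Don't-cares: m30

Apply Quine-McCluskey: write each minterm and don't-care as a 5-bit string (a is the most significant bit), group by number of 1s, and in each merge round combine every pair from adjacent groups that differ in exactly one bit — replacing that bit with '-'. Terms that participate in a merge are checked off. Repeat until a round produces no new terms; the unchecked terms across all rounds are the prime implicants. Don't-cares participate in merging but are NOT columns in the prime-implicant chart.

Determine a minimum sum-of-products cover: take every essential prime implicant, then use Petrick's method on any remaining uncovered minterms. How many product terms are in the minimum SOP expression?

5

Round 0: 00000✓ 00011✓ 00100✓ 00111✓ 01000✓ 01001✓ 01100✓ 01101✓ 10000✓ 10110✓ 10111✓ 11110✓
Round 1: -0000 -0111 0-000✓ 0-100✓ 00-00✓ 00-11 01-00✓ 01-01✓ 0100-✓ 0110-✓ 1-110 1011-
Round 2: 0--00 01-0-
PIs = {-0000, -0111, 0--00, 00-11, 01-0-, 1-110, 1011-}
Coverage chart:
  m0: -0000,0--00
  m3: 00-11 ←essential
  m4: 0--00 ←essential
  m7: -0111,00-11
  m8: 0--00,01-0-
  m9: 01-0- ←essential
  m12: 0--00,01-0-
  m13: 01-0- ←essential
  m16: -0000 ←essential
  m22: 1-110,1011-
  m23: -0111,1011-
Essential: -0000, 0--00, 00-11, 01-0-
Petrick residual → 1011-
Min cover (5 terms): b'c'd'e' + a'd'e' + a'b'de + a'bd' + ab'cd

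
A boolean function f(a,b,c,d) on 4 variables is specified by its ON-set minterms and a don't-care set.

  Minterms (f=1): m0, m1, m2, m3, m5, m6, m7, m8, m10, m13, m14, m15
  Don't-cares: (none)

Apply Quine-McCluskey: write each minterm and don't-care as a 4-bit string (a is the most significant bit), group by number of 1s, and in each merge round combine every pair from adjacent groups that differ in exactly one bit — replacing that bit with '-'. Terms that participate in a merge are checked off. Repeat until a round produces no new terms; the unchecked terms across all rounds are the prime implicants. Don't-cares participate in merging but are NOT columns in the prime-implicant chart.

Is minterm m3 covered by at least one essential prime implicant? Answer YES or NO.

size-2^0 implicants → 0000(✓)  0001(✓)  0010(✓)  0011(✓)  0101(✓)  0110(✓)  0111(✓)  1000(✓)  1010(✓)  1101(✓)  1110(✓)  1111(✓)
size-2^1 implicants → -000(✓)  -010(✓)  -101(✓)  -110(✓)  -111(✓)  0-01(✓)  0-10(✓)  0-11(✓)  00-0(✓)  00-1(✓)  000-(✓)  001-(✓)  01-1(✓)  011-(✓)  1-10(✓)  10-0(✓)  11-1(✓)  111-(✓)
size-2^2 implicants → --10  -0-0  -1-1  -11-  0--1  0-1-  00--
Unchecked terms (primes): --10, -0-0, -1-1, -11-, 0--1, 0-1-, 00--
Minterm coverage:
  m0 ⊆ -0-0,00--
  m1 ⊆ 0--1,00--
  m2 ⊆ --10,-0-0,0-1-,00--
  m3 ⊆ 0--1,0-1-,00--
  m5 ⊆ -1-1,0--1
  m6 ⊆ --10,-11-,0-1-
  m7 ⊆ -1-1,-11-,0--1,0-1-
  m8 ⊆ -0-0 [E]
  m10 ⊆ --10,-0-0
  m13 ⊆ -1-1 [E]
  m14 ⊆ --10,-11-
  m15 ⊆ -1-1,-11-
E = {-0-0, -1-1}

NO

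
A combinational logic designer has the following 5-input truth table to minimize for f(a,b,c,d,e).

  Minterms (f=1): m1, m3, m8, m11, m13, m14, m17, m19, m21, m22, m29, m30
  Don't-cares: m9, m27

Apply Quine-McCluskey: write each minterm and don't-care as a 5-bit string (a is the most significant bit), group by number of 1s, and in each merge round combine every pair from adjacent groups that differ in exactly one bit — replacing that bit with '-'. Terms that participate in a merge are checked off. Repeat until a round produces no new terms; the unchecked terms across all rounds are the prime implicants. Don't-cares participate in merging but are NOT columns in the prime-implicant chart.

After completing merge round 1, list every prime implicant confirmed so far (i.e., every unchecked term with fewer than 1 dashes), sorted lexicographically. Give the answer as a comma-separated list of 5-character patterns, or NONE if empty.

NONE

[col 0] 00001*, 00011*, 01000*, 01001*, 01011*, 01101*, 01110*, 10001*, 10011*, 10101*, 10110*, 11011*, 11101*, 11110*
[col 1] -0001*, -0011*, -1011*, -1101, -1110, 0-001*, 0-011*, 000-1*, 01-01, 010-1*, 0100-, 1-011*, 1-101, 1-110, 10-01, 100-1*
[col 2] --011, -00-1, 0-0-1
Prime implicants: --011, -00-1, -1101, -1110, 0-0-1, 01-01, 0100-, 1-101, 1-110, 10-01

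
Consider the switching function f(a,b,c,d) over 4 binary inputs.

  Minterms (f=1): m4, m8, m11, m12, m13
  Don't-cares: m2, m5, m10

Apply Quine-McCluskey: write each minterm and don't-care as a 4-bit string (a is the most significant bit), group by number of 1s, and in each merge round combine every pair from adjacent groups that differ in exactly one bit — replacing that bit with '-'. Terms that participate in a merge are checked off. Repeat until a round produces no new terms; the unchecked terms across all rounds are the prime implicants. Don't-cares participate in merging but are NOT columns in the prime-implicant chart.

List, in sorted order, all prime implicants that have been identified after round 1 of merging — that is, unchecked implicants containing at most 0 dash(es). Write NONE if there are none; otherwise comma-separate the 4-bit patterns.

NONE

size-2^0 implicants → 0010(✓)  0100(✓)  0101(✓)  1000(✓)  1010(✓)  1011(✓)  1100(✓)  1101(✓)
size-2^1 implicants → -010  -100(✓)  -101(✓)  010-(✓)  1-00  10-0  101-  110-(✓)
size-2^2 implicants → -10-
Unchecked terms (primes): -010, -10-, 1-00, 10-0, 101-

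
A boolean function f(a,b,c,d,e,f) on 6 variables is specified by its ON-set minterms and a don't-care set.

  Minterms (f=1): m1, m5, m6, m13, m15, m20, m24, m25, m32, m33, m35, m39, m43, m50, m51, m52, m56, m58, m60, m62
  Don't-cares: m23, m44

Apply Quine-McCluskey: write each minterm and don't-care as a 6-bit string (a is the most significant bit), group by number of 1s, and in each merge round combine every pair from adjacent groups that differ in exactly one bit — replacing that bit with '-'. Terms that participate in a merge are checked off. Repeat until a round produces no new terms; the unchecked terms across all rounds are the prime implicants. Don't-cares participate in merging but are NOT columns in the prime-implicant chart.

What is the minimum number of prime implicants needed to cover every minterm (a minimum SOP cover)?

10

[col 0] 000001*, 000101*, 000110, 001101*, 001111*, 010100*, 010111, 011000*, 011001*, 100000*, 100001*, 100011*, 100111*, 101011*, 101100*, 110010*, 110011*, 110100*, 111000*, 111010*, 111100*, 111110*
[col 1] -00001, -10100, -11000, 00-101, 000-01, 0011-1, 01100-, 1-0011, 1-1100, 10-011, 100-11, 1000-1, 10000-, 11-010, 11-100, 11001-, 111-00*, 111-10*, 1110-0*, 1111-0*
[col 2] 111--0
Prime implicants: -00001, -10100, -11000, 00-101, 000-01, 000110, 0011-1, 010111, 01100-, 1-0011, 1-1100, 10-011, 100-11, 1000-1, 10000-, 11-010, 11-100, 11001-, 111--0
PI chart (minterm → PIs covering it):
  1 | -00001,000-01
  5 | 00-101,000-01
  6 | 000110  (sole → essential)
  13 | 00-101,0011-1
  15 | 0011-1  (sole → essential)
  20 | -10100  (sole → essential)
  24 | -11000,01100-
  25 | 01100-  (sole → essential)
  32 | 10000-  (sole → essential)
  33 | -00001,1000-1,10000-
  35 | 1-0011,10-011,100-11,1000-1
  39 | 100-11  (sole → essential)
  43 | 10-011  (sole → essential)
  50 | 11-010,11001-
  51 | 1-0011,11001-
  52 | -10100,11-100
  56 | -11000,111--0
  58 | 11-010,111--0
  60 | 1-1100,11-100,111--0
  62 | 111--0  (sole → essential)
Essential prime implicants: -10100, 000110, 0011-1, 01100-, 10-011, 100-11, 10000-, 111--0
Petrick residual → 000-01, 11001-
Minimum SOP uses 10 PIs: bc'de'f' + a'b'c'e'f + a'b'c'def' + a'b'cdf + a'bcd'e' + ab'd'ef + ab'c'ef + ab'c'd'e' + abc'd'e + abcf'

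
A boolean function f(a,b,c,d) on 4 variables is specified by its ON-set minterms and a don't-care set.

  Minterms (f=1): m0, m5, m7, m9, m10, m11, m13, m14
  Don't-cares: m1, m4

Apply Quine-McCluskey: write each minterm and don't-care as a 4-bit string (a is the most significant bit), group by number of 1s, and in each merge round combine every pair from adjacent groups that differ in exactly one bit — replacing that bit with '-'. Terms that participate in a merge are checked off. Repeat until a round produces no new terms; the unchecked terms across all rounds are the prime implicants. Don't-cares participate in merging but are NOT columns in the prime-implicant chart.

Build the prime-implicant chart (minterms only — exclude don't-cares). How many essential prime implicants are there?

Round 0: 0000✓ 0001✓ 0100✓ 0101✓ 0111✓ 1001✓ 1010✓ 1011✓ 1101✓ 1110✓
Round 1: -001✓ -101✓ 0-00✓ 0-01✓ 000-✓ 01-1 010-✓ 1-01✓ 1-10 10-1 101-
Round 2: --01 0-0-
PIs = {--01, 0-0-, 01-1, 1-10, 10-1, 101-}
Coverage chart:
  m0: 0-0- ←essential
  m5: --01,0-0-,01-1
  m7: 01-1 ←essential
  m9: --01,10-1
  m10: 1-10,101-
  m11: 10-1,101-
  m13: --01 ←essential
  m14: 1-10 ←essential
Essential: --01, 0-0-, 01-1, 1-10

4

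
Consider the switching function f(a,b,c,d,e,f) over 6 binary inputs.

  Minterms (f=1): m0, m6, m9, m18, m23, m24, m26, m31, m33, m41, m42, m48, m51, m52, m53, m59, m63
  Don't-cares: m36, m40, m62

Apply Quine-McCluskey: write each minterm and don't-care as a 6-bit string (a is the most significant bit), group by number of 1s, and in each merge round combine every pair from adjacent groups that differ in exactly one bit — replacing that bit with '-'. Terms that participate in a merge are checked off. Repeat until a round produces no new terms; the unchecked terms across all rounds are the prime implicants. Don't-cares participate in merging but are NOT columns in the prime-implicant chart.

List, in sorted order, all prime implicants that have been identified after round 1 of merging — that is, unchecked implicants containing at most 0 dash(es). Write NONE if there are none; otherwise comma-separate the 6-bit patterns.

[col 0] 000000, 000110, 001001*, 010010*, 010111*, 011000*, 011010*, 011111*, 100001*, 100100*, 101000*, 101001*, 101010*, 110000*, 110011*, 110100*, 110101*, 111011*, 111110*, 111111*
[col 1] -01001, -11111, 01-010, 01-111, 0110-0, 1-0100, 10-001, 1010-0, 10100-, 11-011, 110-00, 11010-, 111-11, 11111-
Prime implicants: -01001, -11111, 000000, 000110, 01-010, 01-111, 0110-0, 1-0100, 10-001, 1010-0, 10100-, 11-011, 110-00, 11010-, 111-11, 11111-

000000, 000110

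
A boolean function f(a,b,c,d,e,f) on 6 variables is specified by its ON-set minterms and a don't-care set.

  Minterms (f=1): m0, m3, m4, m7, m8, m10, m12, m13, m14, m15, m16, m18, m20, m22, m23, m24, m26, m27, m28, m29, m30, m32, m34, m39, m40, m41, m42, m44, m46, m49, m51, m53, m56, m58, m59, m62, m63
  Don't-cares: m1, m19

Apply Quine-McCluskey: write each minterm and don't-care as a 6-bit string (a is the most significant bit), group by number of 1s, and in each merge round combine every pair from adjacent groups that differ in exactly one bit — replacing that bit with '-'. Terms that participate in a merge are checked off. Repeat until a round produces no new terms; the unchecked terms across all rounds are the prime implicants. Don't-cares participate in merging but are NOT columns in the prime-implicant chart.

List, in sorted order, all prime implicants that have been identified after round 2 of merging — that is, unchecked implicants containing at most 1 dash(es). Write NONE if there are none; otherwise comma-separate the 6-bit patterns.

-00111, 00-111, 0000-1, 00000-, 10100-, 110-01, 1100-1

Round 0: 000000✓ 000001✓ 000011✓ 000100✓ 000111✓ 001000✓ 001010✓ 001100✓ 001101✓ 001110✓ 001111✓ 010000✓ 010010✓ 010011✓ 010100✓ 010110✓ 010111✓ 011000✓ 011010✓ 011011✓ 011100✓ 011101✓ 011110✓ 100000✓ 100010✓ 100111✓ 101000✓ 101001✓ 101010✓ 101100✓ 101110✓ 110001✓ 110011✓ 110101✓ 111000✓ 111010✓ 111011✓ 111110✓ 111111✓
Round 1: -00000✓ -00111 -01000✓ -01010✓ -01100✓ -01110✓ -10011✓ -11000✓ -11010✓ -11011✓ -11110✓ 0-0000✓ 0-0011✓ 0-0100✓ 0-0111✓ 0-1000✓ 0-1010✓ 0-1100✓ 0-1101✓ 0-1110✓ 00-000✓ 00-100✓ 00-111 000-00✓ 000-11✓ 0000-1 00000- 001-00✓ 001-10✓ 0010-0✓ 0011-0✓ 0011-1✓ 00110-✓ 00111-✓ 01-000✓ 01-010✓ 01-011✓ 01-100✓ 01-110✓ 010-00✓ 010-10✓ 010-11✓ 0100-0✓ 01001-✓ 0101-0✓ 01011-✓ 011-00✓ 011-10✓ 0110-0✓ 01101-✓ 0111-0✓ 01110-✓ 1-1000✓ 1-1010✓ 1-1110✓ 10-000✓ 10-010✓ 1000-0✓ 101-00✓ 101-10✓ 1010-0✓ 10100- 1011-0✓ 11-011✓ 110-01 1100-1 111-10✓ 111-11✓ 1110-0✓ 11101-✓ 11111-✓
Round 2: --1000✓ --1010✓ --1110✓ -0-000 -01-00✓ -01-10✓ -010-0✓ -011-0✓ -1-011 -11-10✓ -110-0✓ -1101- 0--000✓ 0--100✓ 0-0-00✓ 0-0-11 0-1-00✓ 0-1-10✓ 0-10-0✓ 0-11-0✓ 0-110- 00--00✓ 001--0✓ 0011-- 01--00✓ 01--10✓ 01-0-0✓ 01-01- 01-1-0✓ 010--0✓ 010-1- 011--0✓ 1-1-10✓ 1-10-0✓ 10-0-0 101--0✓ 111-1-
Round 3: --1-10 --10-0 -01--0 0---00 0-1--0 01---0
PIs = {--1-10, --10-0, -0-000, -00111, -01--0, -1-011, -1101-, 0---00, 0-0-11, 0-1--0, 0-110-, 00-111, 0000-1, 00000-, 0011--, 01---0, 01-01-, 010-1-, 10-0-0, 10100-, 110-01, 1100-1, 111-1-}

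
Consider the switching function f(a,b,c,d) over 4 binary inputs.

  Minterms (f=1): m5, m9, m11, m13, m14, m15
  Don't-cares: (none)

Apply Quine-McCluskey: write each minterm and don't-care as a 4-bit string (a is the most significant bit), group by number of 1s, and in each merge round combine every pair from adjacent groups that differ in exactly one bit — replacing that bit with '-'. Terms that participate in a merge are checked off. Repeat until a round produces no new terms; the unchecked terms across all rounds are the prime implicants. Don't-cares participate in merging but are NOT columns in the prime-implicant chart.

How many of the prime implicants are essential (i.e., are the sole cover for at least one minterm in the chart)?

size-2^0 implicants → 0101(✓)  1001(✓)  1011(✓)  1101(✓)  1110(✓)  1111(✓)
size-2^1 implicants → -101  1-01(✓)  1-11(✓)  10-1(✓)  11-1(✓)  111-
size-2^2 implicants → 1--1
Unchecked terms (primes): -101, 1--1, 111-
Minterm coverage:
  m5 ⊆ -101 [E]
  m9 ⊆ 1--1 [E]
  m11 ⊆ 1--1 [E]
  m13 ⊆ -101,1--1
  m14 ⊆ 111- [E]
  m15 ⊆ 1--1,111-
E = {-101, 1--1, 111-}

3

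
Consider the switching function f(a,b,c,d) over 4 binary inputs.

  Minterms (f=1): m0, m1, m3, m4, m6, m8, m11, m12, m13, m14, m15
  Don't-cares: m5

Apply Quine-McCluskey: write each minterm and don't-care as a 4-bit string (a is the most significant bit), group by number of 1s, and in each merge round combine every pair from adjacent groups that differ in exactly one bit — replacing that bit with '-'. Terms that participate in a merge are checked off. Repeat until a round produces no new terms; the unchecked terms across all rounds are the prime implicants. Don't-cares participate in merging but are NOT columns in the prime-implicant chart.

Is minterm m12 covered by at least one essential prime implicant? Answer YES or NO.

YES

size-2^0 implicants → 0000(✓)  0001(✓)  0011(✓)  0100(✓)  0101(✓)  0110(✓)  1000(✓)  1011(✓)  1100(✓)  1101(✓)  1110(✓)  1111(✓)
size-2^1 implicants → -000(✓)  -011  -100(✓)  -101(✓)  -110(✓)  0-00(✓)  0-01(✓)  00-1  000-(✓)  01-0(✓)  010-(✓)  1-00(✓)  1-11  11-0(✓)  11-1(✓)  110-(✓)  111-(✓)
size-2^2 implicants → --00  -1-0  -10-  0-0-  11--
Unchecked terms (primes): --00, -011, -1-0, -10-, 0-0-, 00-1, 1-11, 11--
Minterm coverage:
  m0 ⊆ --00,0-0-
  m1 ⊆ 0-0-,00-1
  m3 ⊆ -011,00-1
  m4 ⊆ --00,-1-0,-10-,0-0-
  m6 ⊆ -1-0 [E]
  m8 ⊆ --00 [E]
  m11 ⊆ -011,1-11
  m12 ⊆ --00,-1-0,-10-,11--
  m13 ⊆ -10-,11--
  m14 ⊆ -1-0,11--
  m15 ⊆ 1-11,11--
E = {--00, -1-0}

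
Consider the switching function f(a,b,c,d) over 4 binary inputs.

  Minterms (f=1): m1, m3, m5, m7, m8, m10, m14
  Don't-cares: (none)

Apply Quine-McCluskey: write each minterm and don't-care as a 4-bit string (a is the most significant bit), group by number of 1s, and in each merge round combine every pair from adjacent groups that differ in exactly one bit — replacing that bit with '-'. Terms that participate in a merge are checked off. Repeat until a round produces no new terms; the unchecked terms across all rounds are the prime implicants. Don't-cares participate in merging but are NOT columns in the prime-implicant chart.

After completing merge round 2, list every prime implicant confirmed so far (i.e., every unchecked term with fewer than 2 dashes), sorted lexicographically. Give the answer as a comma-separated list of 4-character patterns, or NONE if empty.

1-10, 10-0

Round 0: 0001✓ 0011✓ 0101✓ 0111✓ 1000✓ 1010✓ 1110✓
Round 1: 0-01✓ 0-11✓ 00-1✓ 01-1✓ 1-10 10-0
Round 2: 0--1
PIs = {0--1, 1-10, 10-0}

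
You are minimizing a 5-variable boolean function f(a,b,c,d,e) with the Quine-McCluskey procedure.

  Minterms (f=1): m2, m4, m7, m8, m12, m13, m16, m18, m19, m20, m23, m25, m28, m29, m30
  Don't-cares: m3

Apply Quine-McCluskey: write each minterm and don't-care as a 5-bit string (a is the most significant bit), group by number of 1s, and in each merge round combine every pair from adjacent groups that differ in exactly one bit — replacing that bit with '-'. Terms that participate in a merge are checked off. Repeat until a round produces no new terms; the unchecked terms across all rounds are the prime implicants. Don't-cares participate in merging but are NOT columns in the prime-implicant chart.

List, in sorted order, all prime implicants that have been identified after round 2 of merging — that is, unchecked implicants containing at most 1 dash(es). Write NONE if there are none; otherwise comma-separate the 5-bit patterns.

01-00, 10-00, 100-0, 11-01, 111-0

size-2^0 implicants → 00010(✓)  00011(✓)  00100(✓)  00111(✓)  01000(✓)  01100(✓)  01101(✓)  10000(✓)  10010(✓)  10011(✓)  10100(✓)  10111(✓)  11001(✓)  11100(✓)  11101(✓)  11110(✓)
size-2^1 implicants → -0010(✓)  -0011(✓)  -0100(✓)  -0111(✓)  -1100(✓)  -1101(✓)  0-100(✓)  00-11(✓)  0001-(✓)  01-00  0110-(✓)  1-100(✓)  10-00  10-11(✓)  100-0  1001-(✓)  11-01  111-0  1110-(✓)
size-2^2 implicants → --100  -0-11  -001-  -110-
Unchecked terms (primes): --100, -0-11, -001-, -110-, 01-00, 10-00, 100-0, 11-01, 111-0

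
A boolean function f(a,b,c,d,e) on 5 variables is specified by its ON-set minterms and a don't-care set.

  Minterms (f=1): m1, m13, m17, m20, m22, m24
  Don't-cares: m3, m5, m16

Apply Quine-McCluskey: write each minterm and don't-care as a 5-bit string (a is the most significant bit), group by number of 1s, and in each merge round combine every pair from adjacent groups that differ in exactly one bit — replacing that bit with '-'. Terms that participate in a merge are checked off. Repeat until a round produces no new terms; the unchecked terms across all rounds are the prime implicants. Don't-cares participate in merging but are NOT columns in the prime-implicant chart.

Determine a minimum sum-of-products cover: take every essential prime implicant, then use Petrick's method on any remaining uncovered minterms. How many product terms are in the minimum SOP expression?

4

size-2^0 implicants → 00001(✓)  00011(✓)  00101(✓)  01101(✓)  10000(✓)  10001(✓)  10100(✓)  10110(✓)  11000(✓)
size-2^1 implicants → -0001  0-101  00-01  000-1  1-000  10-00  1000-  101-0
Unchecked terms (primes): -0001, 0-101, 00-01, 000-1, 1-000, 10-00, 1000-, 101-0
Minterm coverage:
  m1 ⊆ -0001,00-01,000-1
  m13 ⊆ 0-101 [E]
  m17 ⊆ -0001,1000-
  m20 ⊆ 10-00,101-0
  m22 ⊆ 101-0 [E]
  m24 ⊆ 1-000 [E]
E = {0-101, 1-000, 101-0}
Petrick residual → -0001
Cover = b'c'd'e + a'cd'e + ac'd'e' + ab'ce'  |cover|=4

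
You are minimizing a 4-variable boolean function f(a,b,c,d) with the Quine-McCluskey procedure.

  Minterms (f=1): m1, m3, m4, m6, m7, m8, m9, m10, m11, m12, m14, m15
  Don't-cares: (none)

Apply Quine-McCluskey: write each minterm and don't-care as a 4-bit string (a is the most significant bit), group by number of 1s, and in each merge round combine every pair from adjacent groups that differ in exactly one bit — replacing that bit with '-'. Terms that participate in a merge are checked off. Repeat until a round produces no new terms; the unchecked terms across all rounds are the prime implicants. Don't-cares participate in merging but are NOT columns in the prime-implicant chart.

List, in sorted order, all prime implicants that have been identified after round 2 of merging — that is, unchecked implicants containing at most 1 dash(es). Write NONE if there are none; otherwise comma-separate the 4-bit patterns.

size-2^0 implicants → 0001(✓)  0011(✓)  0100(✓)  0110(✓)  0111(✓)  1000(✓)  1001(✓)  1010(✓)  1011(✓)  1100(✓)  1110(✓)  1111(✓)
size-2^1 implicants → -001(✓)  -011(✓)  -100(✓)  -110(✓)  -111(✓)  0-11(✓)  00-1(✓)  01-0(✓)  011-(✓)  1-00(✓)  1-10(✓)  1-11(✓)  10-0(✓)  10-1(✓)  100-(✓)  101-(✓)  11-0(✓)  111-(✓)
size-2^2 implicants → --11  -0-1  -1-0  -11-  1--0  1-1-  10--
Unchecked terms (primes): --11, -0-1, -1-0, -11-, 1--0, 1-1-, 10--

NONE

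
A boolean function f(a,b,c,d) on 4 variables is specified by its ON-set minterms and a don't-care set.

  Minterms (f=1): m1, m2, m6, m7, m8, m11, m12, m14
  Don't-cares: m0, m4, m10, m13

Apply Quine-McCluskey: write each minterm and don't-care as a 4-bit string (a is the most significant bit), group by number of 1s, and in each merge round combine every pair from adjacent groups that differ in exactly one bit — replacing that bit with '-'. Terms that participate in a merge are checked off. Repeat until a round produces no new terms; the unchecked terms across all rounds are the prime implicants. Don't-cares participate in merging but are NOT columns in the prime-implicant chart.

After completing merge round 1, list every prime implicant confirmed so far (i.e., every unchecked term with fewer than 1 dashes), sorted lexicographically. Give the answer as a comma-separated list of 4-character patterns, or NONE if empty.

Round 0: 0000✓ 0001✓ 0010✓ 0100✓ 0110✓ 0111✓ 1000✓ 1010✓ 1011✓ 1100✓ 1101✓ 1110✓
Round 1: -000✓ -010✓ -100✓ -110✓ 0-00✓ 0-10✓ 00-0✓ 000- 01-0✓ 011- 1-00✓ 1-10✓ 10-0✓ 101- 11-0✓ 110-
Round 2: --00✓ --10✓ -0-0✓ -1-0✓ 0--0✓ 1--0✓
Round 3: ---0
PIs = {---0, 000-, 011-, 101-, 110-}

NONE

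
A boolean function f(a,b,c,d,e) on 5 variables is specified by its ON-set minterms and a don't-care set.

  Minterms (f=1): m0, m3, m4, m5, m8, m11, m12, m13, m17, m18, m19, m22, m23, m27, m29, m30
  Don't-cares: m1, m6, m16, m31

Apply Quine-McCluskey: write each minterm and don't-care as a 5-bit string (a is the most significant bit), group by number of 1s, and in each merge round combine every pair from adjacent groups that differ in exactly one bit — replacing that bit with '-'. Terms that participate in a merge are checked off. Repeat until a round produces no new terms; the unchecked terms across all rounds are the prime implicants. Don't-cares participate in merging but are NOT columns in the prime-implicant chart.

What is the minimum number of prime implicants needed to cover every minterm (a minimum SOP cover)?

size-2^0 implicants → 00000(✓)  00001(✓)  00011(✓)  00100(✓)  00101(✓)  00110(✓)  01000(✓)  01011(✓)  01100(✓)  01101(✓)  10000(✓)  10001(✓)  10010(✓)  10011(✓)  10110(✓)  10111(✓)  11011(✓)  11101(✓)  11110(✓)  11111(✓)
size-2^1 implicants → -0000(✓)  -0001(✓)  -0011(✓)  -0110  -1011(✓)  -1101  0-000(✓)  0-011(✓)  0-100(✓)  0-101(✓)  00-00(✓)  00-01(✓)  000-1(✓)  0000-(✓)  001-0  0010-(✓)  01-00(✓)  0110-(✓)  1-011(✓)  1-110(✓)  1-111(✓)  10-10(✓)  10-11(✓)  100-0(✓)  100-1(✓)  1000-(✓)  1001-(✓)  1011-(✓)  11-11(✓)  111-1  1111-(✓)
size-2^2 implicants → --011  -00-1  -000-  0--00  0-10-  00-0-  1--11  1-11-  10-1-  100--
Unchecked terms (primes): --011, -00-1, -000-, -0110, -1101, 0--00, 0-10-, 00-0-, 001-0, 1--11, 1-11-, 10-1-, 100--, 111-1
Minterm coverage:
  m0 ⊆ -000-,0--00,00-0-
  m3 ⊆ --011,-00-1
  m4 ⊆ 0--00,0-10-,00-0-,001-0
  m5 ⊆ 0-10-,00-0-
  m8 ⊆ 0--00 [E]
  m11 ⊆ --011 [E]
  m12 ⊆ 0--00,0-10-
  m13 ⊆ -1101,0-10-
  m17 ⊆ -00-1,-000-,100--
  m18 ⊆ 10-1-,100--
  m19 ⊆ --011,-00-1,1--11,10-1-,100--
  m22 ⊆ -0110,1-11-,10-1-
  m23 ⊆ 1--11,1-11-,10-1-
  m27 ⊆ --011,1--11
  m29 ⊆ -1101,111-1
  m30 ⊆ 1-11- [E]
E = {--011, 0--00, 1-11-}
Petrick residual → -1101, 0-10-, 100--
Cover = c'de + bcd'e + a'd'e' + a'cd' + acd + ab'c'  |cover|=6

6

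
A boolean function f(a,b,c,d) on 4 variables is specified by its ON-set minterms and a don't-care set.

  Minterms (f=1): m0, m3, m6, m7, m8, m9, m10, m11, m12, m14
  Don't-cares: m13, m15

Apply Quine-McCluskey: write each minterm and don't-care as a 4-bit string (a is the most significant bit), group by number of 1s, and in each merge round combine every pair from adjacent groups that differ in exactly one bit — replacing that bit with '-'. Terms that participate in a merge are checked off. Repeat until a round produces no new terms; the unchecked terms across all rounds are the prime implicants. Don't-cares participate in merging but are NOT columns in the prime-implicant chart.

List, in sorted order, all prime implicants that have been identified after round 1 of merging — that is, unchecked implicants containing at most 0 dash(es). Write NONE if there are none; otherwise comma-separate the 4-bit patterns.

size-2^0 implicants → 0000(✓)  0011(✓)  0110(✓)  0111(✓)  1000(✓)  1001(✓)  1010(✓)  1011(✓)  1100(✓)  1101(✓)  1110(✓)  1111(✓)
size-2^1 implicants → -000  -011(✓)  -110(✓)  -111(✓)  0-11(✓)  011-(✓)  1-00(✓)  1-01(✓)  1-10(✓)  1-11(✓)  10-0(✓)  10-1(✓)  100-(✓)  101-(✓)  11-0(✓)  11-1(✓)  110-(✓)  111-(✓)
size-2^2 implicants → --11  -11-  1--0(✓)  1--1(✓)  1-0-(✓)  1-1-(✓)  10--(✓)  11--(✓)
size-2^3 implicants → 1---
Unchecked terms (primes): --11, -000, -11-, 1---

NONE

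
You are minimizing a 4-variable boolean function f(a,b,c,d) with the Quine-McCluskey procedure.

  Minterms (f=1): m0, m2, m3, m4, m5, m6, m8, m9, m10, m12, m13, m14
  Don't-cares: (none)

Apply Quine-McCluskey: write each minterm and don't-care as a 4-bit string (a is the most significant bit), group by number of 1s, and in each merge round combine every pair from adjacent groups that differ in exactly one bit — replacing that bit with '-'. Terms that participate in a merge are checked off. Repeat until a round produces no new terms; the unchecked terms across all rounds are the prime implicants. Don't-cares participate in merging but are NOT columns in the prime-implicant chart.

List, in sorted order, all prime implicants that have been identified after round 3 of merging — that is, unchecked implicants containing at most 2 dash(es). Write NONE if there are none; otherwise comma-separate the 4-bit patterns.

[col 0] 0000*, 0010*, 0011*, 0100*, 0101*, 0110*, 1000*, 1001*, 1010*, 1100*, 1101*, 1110*
[col 1] -000*, -010*, -100*, -101*, -110*, 0-00*, 0-10*, 00-0*, 001-, 01-0*, 010-*, 1-00*, 1-01*, 1-10*, 10-0*, 100-*, 11-0*, 110-*
[col 2] --00*, --10*, -0-0*, -1-0*, -10-, 0--0*, 1--0*, 1-0-
[col 3] ---0
Prime implicants: ---0, -10-, 001-, 1-0-

-10-, 001-, 1-0-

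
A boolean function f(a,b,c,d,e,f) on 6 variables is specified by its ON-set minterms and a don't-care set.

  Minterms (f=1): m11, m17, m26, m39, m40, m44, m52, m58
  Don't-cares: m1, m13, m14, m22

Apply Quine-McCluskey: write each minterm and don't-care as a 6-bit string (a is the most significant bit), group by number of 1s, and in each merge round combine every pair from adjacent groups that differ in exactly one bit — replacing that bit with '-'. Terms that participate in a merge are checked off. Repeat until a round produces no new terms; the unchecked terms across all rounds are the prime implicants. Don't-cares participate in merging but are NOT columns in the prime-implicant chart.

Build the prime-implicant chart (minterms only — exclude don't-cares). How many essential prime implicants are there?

6

size-2^0 implicants → 000001(✓)  001011  001101  001110  010001(✓)  010110  011010(✓)  100111  101000(✓)  101100(✓)  110100  111010(✓)
size-2^1 implicants → -11010  0-0001  101-00
Unchecked terms (primes): -11010, 0-0001, 001011, 001101, 001110, 010110, 100111, 101-00, 110100
Minterm coverage:
  m11 ⊆ 001011 [E]
  m17 ⊆ 0-0001 [E]
  m26 ⊆ -11010 [E]
  m39 ⊆ 100111 [E]
  m40 ⊆ 101-00 [E]
  m44 ⊆ 101-00 [E]
  m52 ⊆ 110100 [E]
  m58 ⊆ -11010 [E]
E = {-11010, 0-0001, 001011, 100111, 101-00, 110100}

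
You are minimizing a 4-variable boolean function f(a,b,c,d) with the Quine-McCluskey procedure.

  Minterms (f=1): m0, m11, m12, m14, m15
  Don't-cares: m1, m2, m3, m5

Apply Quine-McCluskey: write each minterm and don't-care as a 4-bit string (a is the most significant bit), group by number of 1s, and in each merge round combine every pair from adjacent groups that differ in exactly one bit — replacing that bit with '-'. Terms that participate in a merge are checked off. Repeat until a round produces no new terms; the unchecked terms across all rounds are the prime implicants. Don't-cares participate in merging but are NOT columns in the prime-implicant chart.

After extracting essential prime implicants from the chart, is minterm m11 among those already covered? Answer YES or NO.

NO

Round 0: 0000✓ 0001✓ 0010✓ 0011✓ 0101✓ 1011✓ 1100✓ 1110✓ 1111✓
Round 1: -011 0-01 00-0✓ 00-1✓ 000-✓ 001-✓ 1-11 11-0 111-
Round 2: 00--
PIs = {-011, 0-01, 00--, 1-11, 11-0, 111-}
Coverage chart:
  m0: 00-- ←essential
  m11: -011,1-11
  m12: 11-0 ←essential
  m14: 11-0,111-
  m15: 1-11,111-
Essential: 00--, 11-0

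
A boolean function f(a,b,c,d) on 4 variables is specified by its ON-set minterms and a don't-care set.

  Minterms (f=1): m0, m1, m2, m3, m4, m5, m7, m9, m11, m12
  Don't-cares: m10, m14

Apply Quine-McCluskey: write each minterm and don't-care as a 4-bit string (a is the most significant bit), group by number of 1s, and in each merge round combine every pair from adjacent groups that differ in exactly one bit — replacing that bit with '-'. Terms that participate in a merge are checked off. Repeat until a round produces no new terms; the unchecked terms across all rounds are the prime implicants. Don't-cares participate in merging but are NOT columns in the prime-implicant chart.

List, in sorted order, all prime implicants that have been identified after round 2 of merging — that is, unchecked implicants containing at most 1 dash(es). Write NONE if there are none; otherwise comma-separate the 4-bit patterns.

Round 0: 0000✓ 0001✓ 0010✓ 0011✓ 0100✓ 0101✓ 0111✓ 1001✓ 1010✓ 1011✓ 1100✓ 1110✓
Round 1: -001✓ -010✓ -011✓ -100 0-00✓ 0-01✓ 0-11✓ 00-0✓ 00-1✓ 000-✓ 001-✓ 01-1✓ 010-✓ 1-10 10-1✓ 101-✓ 11-0
Round 2: -0-1 -01- 0--1 0-0- 00--
PIs = {-0-1, -01-, -100, 0--1, 0-0-, 00--, 1-10, 11-0}

-100, 1-10, 11-0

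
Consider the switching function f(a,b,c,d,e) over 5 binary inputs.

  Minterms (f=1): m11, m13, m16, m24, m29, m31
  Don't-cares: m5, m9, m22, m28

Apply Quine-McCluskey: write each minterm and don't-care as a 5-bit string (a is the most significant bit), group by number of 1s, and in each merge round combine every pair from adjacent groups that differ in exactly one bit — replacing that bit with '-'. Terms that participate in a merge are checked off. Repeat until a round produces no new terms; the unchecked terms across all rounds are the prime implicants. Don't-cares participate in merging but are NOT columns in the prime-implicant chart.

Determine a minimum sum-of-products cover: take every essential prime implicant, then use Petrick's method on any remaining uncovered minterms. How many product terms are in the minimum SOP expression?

size-2^0 implicants → 00101(✓)  01001(✓)  01011(✓)  01101(✓)  10000(✓)  10110  11000(✓)  11100(✓)  11101(✓)  11111(✓)
size-2^1 implicants → -1101  0-101  01-01  010-1  1-000  11-00  111-1  1110-
Unchecked terms (primes): -1101, 0-101, 01-01, 010-1, 1-000, 10110, 11-00, 111-1, 1110-
Minterm coverage:
  m11 ⊆ 010-1 [E]
  m13 ⊆ -1101,0-101,01-01
  m16 ⊆ 1-000 [E]
  m24 ⊆ 1-000,11-00
  m29 ⊆ -1101,111-1,1110-
  m31 ⊆ 111-1 [E]
E = {010-1, 1-000, 111-1}
Petrick residual → -1101
Cover = bcd'e + a'bc'e + ac'd'e' + abce  |cover|=4

4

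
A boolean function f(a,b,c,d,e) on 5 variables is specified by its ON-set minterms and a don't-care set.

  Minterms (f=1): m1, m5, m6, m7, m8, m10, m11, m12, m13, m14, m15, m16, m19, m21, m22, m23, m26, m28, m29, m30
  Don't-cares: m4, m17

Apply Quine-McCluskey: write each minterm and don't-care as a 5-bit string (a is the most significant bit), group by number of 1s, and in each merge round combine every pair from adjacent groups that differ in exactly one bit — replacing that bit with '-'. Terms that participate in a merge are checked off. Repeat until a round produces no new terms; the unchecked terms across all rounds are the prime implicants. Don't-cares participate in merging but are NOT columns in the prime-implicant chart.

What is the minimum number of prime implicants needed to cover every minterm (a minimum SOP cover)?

8

[col 0] 00001*, 00100*, 00101*, 00110*, 00111*, 01000*, 01010*, 01011*, 01100*, 01101*, 01110*, 01111*, 10000*, 10001*, 10011*, 10101*, 10110*, 10111*, 11010*, 11100*, 11101*, 11110*
[col 1] -0001*, -0101*, -0110*, -0111*, -1010*, -1100*, -1101*, -1110*, 0-100*, 0-101*, 0-110*, 0-111*, 00-01*, 001-0*, 001-1*, 0010-*, 0011-*, 01-00*, 01-10*, 01-11*, 010-0*, 0101-*, 011-0*, 011-1*, 0110-*, 0111-*, 1-101*, 1-110*, 10-01*, 10-11*, 100-1*, 1000-, 101-1*, 1011-*, 11-10*, 111-0*, 1110-*
[col 2] --101, --110, -0-01, -01-1, -011-, -1-10, -11-0, -110-, 0-1-0*, 0-1-1*, 0-10-*, 0-11-*, 001--*, 01--0, 01-1-, 011--*, 10--1
[col 3] 0-1--
Prime implicants: --101, --110, -0-01, -01-1, -011-, -1-10, -11-0, -110-, 0-1--, 01--0, 01-1-, 10--1, 1000-
PI chart (minterm → PIs covering it):
  1 | -0-01  (sole → essential)
  5 | --101,-0-01,-01-1,0-1--
  6 | --110,-011-,0-1--
  7 | -01-1,-011-,0-1--
  8 | 01--0  (sole → essential)
  10 | -1-10,01--0,01-1-
  11 | 01-1-  (sole → essential)
  12 | -11-0,-110-,0-1--,01--0
  13 | --101,-110-,0-1--
  14 | --110,-1-10,-11-0,0-1--,01--0,01-1-
  15 | 0-1--,01-1-
  16 | 1000-  (sole → essential)
  19 | 10--1  (sole → essential)
  21 | --101,-0-01,-01-1,10--1
  22 | --110,-011-
  23 | -01-1,-011-,10--1
  26 | -1-10  (sole → essential)
  28 | -11-0,-110-
  29 | --101,-110-
  30 | --110,-1-10,-11-0
Essential prime implicants: -0-01, -1-10, 01--0, 01-1-, 10--1, 1000-
Petrick residual → -011-, -110-
Minimum SOP uses 8 PIs: b'd'e + b'cd + bde' + bcd' + a'be' + a'bd + ab'e + ab'c'd'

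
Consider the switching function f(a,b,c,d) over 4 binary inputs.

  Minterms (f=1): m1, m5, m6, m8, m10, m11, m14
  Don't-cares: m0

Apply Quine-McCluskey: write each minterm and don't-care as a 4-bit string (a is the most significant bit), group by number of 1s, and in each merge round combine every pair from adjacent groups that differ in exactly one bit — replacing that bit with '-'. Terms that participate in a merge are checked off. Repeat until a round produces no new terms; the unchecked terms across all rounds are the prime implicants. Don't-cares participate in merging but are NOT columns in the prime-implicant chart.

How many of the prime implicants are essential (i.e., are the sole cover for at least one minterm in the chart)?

size-2^0 implicants → 0000(✓)  0001(✓)  0101(✓)  0110(✓)  1000(✓)  1010(✓)  1011(✓)  1110(✓)
size-2^1 implicants → -000  -110  0-01  000-  1-10  10-0  101-
Unchecked terms (primes): -000, -110, 0-01, 000-, 1-10, 10-0, 101-
Minterm coverage:
  m1 ⊆ 0-01,000-
  m5 ⊆ 0-01 [E]
  m6 ⊆ -110 [E]
  m8 ⊆ -000,10-0
  m10 ⊆ 1-10,10-0,101-
  m11 ⊆ 101- [E]
  m14 ⊆ -110,1-10
E = {-110, 0-01, 101-}

3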